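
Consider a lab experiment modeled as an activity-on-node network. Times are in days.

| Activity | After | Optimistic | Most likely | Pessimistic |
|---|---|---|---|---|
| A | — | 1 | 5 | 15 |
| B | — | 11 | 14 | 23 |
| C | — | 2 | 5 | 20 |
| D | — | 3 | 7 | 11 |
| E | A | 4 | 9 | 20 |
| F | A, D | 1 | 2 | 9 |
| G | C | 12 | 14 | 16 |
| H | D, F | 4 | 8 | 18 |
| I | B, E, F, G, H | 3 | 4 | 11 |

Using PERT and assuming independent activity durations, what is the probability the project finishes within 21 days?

te_A = (1 + 4·5 + 15)/6 = 36/6 = 6; σ²_A = ((15−1)/6)² = 5.444
te_B = (11 + 4·14 + 23)/6 = 90/6 = 15; σ²_B = ((23−11)/6)² = 4.000
te_C = (2 + 4·5 + 20)/6 = 42/6 = 7; σ²_C = ((20−2)/6)² = 9.000
te_D = (3 + 4·7 + 11)/6 = 42/6 = 7; σ²_D = ((11−3)/6)² = 1.778
te_E = (4 + 4·9 + 20)/6 = 60/6 = 10; σ²_E = ((20−4)/6)² = 7.111
te_F = (1 + 4·2 + 9)/6 = 18/6 = 3; σ²_F = ((9−1)/6)² = 1.778
te_G = (12 + 4·14 + 16)/6 = 84/6 = 14; σ²_G = ((16−12)/6)² = 0.444
te_H = (4 + 4·8 + 18)/6 = 54/6 = 9; σ²_H = ((18−4)/6)² = 5.444
te_I = (3 + 4·4 + 11)/6 = 30/6 = 5; σ²_I = ((11−3)/6)² = 1.778

Forward pass:
ES_A = 0; EF_A = 6
ES_B = 0; EF_B = 15
ES_C = 0; EF_C = 7
ES_D = 0; EF_D = 7
ES_E = 6; EF_E = 6+10 = 16
ES_F = max(EF_A=6, EF_D=7) = 7; EF_F = 7+3 = 10
ES_G = 7; EF_G = 7+14 = 21
ES_H = max(EF_D=7, EF_F=10) = 10; EF_H = 10+9 = 19
ES_I = max(EF_B=15, EF_E=16, EF_F=10, EF_G=21, EF_H=19) = 21; EF_I = 21+5 = 26
Expected project duration μ = 26 days. Critical path: C → G → I.

Variance along critical path = 9.000 + 0.444 + 1.778 = 11.222; σ = √11.222 = 3.350 days.
Z = (21 − 26) / 3.350 = -1.493
P(T ≤ 21) = Φ(-1.493) ≈ 0.068

0.068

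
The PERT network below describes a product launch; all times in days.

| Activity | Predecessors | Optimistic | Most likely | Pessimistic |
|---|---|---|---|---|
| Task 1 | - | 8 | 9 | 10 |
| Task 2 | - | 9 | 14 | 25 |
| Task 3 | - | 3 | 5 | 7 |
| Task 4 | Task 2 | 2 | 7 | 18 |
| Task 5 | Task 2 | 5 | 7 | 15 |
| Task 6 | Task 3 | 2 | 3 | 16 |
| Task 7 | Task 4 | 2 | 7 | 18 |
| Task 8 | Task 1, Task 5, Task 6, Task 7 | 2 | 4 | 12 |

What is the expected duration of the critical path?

36 days

te_Task 1 = (8 + 4·9 + 10)/6 = 54/6 = 9
te_Task 2 = (9 + 4·14 + 25)/6 = 90/6 = 15
te_Task 3 = (3 + 4·5 + 7)/6 = 30/6 = 5
te_Task 4 = (2 + 4·7 + 18)/6 = 48/6 = 8
te_Task 5 = (5 + 4·7 + 15)/6 = 48/6 = 8
te_Task 6 = (2 + 4·3 + 16)/6 = 30/6 = 5
te_Task 7 = (2 + 4·7 + 18)/6 = 48/6 = 8
te_Task 8 = (2 + 4·4 + 12)/6 = 30/6 = 5

Forward pass:
ES_Task 1 = 0; EF_Task 1 = 9
ES_Task 2 = 0; EF_Task 2 = 15
ES_Task 3 = 0; EF_Task 3 = 5
ES_Task 4 = 15; EF_Task 4 = 15+8 = 23
ES_Task 5 = 15; EF_Task 5 = 15+8 = 23
ES_Task 6 = 5; EF_Task 6 = 5+5 = 10
ES_Task 7 = 23; EF_Task 7 = 23+8 = 31
ES_Task 8 = max(EF_Task 1=9, EF_Task 5=23, EF_Task 6=10, EF_Task 7=31) = 31; EF_Task 8 = 31+5 = 36
Expected project duration μ = 36 days. Critical path: Task 2 → Task 4 → Task 7 → Task 8.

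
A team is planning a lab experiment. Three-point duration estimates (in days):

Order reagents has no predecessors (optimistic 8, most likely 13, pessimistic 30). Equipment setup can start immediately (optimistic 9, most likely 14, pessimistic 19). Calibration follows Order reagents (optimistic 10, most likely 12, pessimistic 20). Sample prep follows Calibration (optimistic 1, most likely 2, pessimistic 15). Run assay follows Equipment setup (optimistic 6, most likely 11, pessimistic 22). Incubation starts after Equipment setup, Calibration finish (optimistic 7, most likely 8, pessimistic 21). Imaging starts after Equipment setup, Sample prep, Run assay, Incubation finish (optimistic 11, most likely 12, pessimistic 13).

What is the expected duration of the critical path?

50 days

te_Order reagents = (8 + 4·13 + 30)/6 = 90/6 = 15
te_Equipment setup = (9 + 4·14 + 19)/6 = 84/6 = 14
te_Calibration = (10 + 4·12 + 20)/6 = 78/6 = 13
te_Sample prep = (1 + 4·2 + 15)/6 = 24/6 = 4
te_Run assay = (6 + 4·11 + 22)/6 = 72/6 = 12
te_Incubation = (7 + 4·8 + 21)/6 = 60/6 = 10
te_Imaging = (11 + 4·12 + 13)/6 = 72/6 = 12

Forward pass:
ES_Order reagents = 0; EF_Order reagents = 15
ES_Equipment setup = 0; EF_Equipment setup = 14
ES_Calibration = 15; EF_Calibration = 15+13 = 28
ES_Sample prep = 28; EF_Sample prep = 28+4 = 32
ES_Run assay = 14; EF_Run assay = 14+12 = 26
ES_Incubation = max(EF_Equipment setup=14, EF_Calibration=28) = 28; EF_Incubation = 28+10 = 38
ES_Imaging = max(EF_Equipment setup=14, EF_Sample prep=32, EF_Run assay=26, EF_Incubation=38) = 38; EF_Imaging = 38+12 = 50
Expected project duration μ = 50 days. Critical path: Order reagents → Calibration → Incubation → Imaging.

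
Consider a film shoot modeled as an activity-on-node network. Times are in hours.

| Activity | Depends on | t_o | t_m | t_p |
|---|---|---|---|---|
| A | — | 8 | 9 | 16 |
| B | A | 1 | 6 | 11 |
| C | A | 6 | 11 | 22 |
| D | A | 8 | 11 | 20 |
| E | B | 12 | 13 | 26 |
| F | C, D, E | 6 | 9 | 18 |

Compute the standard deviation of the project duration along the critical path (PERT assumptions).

3.74 hours

te_A = (8 + 4·9 + 16)/6 = 60/6 = 10; σ²_A = ((16−8)/6)² = 1.778
te_B = (1 + 4·6 + 11)/6 = 36/6 = 6; σ²_B = ((11−1)/6)² = 2.778
te_C = (6 + 4·11 + 22)/6 = 72/6 = 12; σ²_C = ((22−6)/6)² = 7.111
te_D = (8 + 4·11 + 20)/6 = 72/6 = 12; σ²_D = ((20−8)/6)² = 4.000
te_E = (12 + 4·13 + 26)/6 = 90/6 = 15; σ²_E = ((26−12)/6)² = 5.444
te_F = (6 + 4·9 + 18)/6 = 60/6 = 10; σ²_F = ((18−6)/6)² = 4.000

Forward pass:
ES_A = 0; EF_A = 10
ES_B = 10; EF_B = 10+6 = 16
ES_C = 10; EF_C = 10+12 = 22
ES_D = 10; EF_D = 10+12 = 22
ES_E = 16; EF_E = 16+15 = 31
ES_F = max(EF_C=22, EF_D=22, EF_E=31) = 31; EF_F = 31+10 = 41
Expected project duration μ = 41 hours. Critical path: A → B → E → F.

Variance along critical path = 1.778 + 2.778 + 5.444 + 4.000 = 14.000
σ = √14.000 = 3.742 hours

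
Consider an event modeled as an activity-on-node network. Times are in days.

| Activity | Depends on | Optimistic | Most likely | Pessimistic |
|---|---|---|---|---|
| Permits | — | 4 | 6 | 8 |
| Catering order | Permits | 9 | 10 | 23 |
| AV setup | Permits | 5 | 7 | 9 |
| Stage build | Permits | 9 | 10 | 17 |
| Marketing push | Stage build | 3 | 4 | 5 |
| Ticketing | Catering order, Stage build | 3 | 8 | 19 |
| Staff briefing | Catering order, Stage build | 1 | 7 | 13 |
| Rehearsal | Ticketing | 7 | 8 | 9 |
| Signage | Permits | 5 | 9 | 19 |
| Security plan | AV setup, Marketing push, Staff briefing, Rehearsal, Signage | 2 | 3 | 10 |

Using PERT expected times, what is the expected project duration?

39 days

te_Permits = (4 + 4·6 + 8)/6 = 36/6 = 6
te_Catering order = (9 + 4·10 + 23)/6 = 72/6 = 12
te_AV setup = (5 + 4·7 + 9)/6 = 42/6 = 7
te_Stage build = (9 + 4·10 + 17)/6 = 66/6 = 11
te_Marketing push = (3 + 4·4 + 5)/6 = 24/6 = 4
te_Ticketing = (3 + 4·8 + 19)/6 = 54/6 = 9
te_Staff briefing = (1 + 4·7 + 13)/6 = 42/6 = 7
te_Rehearsal = (7 + 4·8 + 9)/6 = 48/6 = 8
te_Signage = (5 + 4·9 + 19)/6 = 60/6 = 10
te_Security plan = (2 + 4·3 + 10)/6 = 24/6 = 4

Forward pass:
ES_Permits = 0; EF_Permits = 6
ES_Catering order = 6; EF_Catering order = 6+12 = 18
ES_AV setup = 6; EF_AV setup = 6+7 = 13
ES_Stage build = 6; EF_Stage build = 6+11 = 17
ES_Marketing push = 17; EF_Marketing push = 17+4 = 21
ES_Ticketing = max(EF_Catering order=18, EF_Stage build=17) = 18; EF_Ticketing = 18+9 = 27
ES_Staff briefing = max(EF_Catering order=18, EF_Stage build=17) = 18; EF_Staff briefing = 18+7 = 25
ES_Rehearsal = 27; EF_Rehearsal = 27+8 = 35
ES_Signage = 6; EF_Signage = 6+10 = 16
ES_Security plan = max(EF_AV setup=13, EF_Marketing push=21, EF_Staff briefing=25, EF_Rehearsal=35, EF_Signage=16) = 35; EF_Security plan = 35+4 = 39
Expected project duration μ = 39 days. Critical path: Permits → Catering order → Ticketing → Rehearsal → Security plan.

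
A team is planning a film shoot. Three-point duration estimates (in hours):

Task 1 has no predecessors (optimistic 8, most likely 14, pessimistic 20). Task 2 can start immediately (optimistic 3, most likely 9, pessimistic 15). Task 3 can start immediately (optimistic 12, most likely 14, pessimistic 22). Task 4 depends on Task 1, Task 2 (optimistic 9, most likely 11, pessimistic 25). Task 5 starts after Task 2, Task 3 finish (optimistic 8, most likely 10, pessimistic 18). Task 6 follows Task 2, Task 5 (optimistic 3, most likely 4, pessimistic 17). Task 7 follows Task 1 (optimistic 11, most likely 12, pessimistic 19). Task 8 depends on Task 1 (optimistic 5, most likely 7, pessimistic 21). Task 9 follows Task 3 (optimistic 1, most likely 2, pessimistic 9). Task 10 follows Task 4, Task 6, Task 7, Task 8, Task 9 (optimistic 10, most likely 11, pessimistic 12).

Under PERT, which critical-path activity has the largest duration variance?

Task 6

te_Task 1 = (8 + 4·14 + 20)/6 = 84/6 = 14; σ²_Task 1 = ((20−8)/6)² = 4.000
te_Task 2 = (3 + 4·9 + 15)/6 = 54/6 = 9; σ²_Task 2 = ((15−3)/6)² = 4.000
te_Task 3 = (12 + 4·14 + 22)/6 = 90/6 = 15; σ²_Task 3 = ((22−12)/6)² = 2.778
te_Task 4 = (9 + 4·11 + 25)/6 = 78/6 = 13; σ²_Task 4 = ((25−9)/6)² = 7.111
te_Task 5 = (8 + 4·10 + 18)/6 = 66/6 = 11; σ²_Task 5 = ((18−8)/6)² = 2.778
te_Task 6 = (3 + 4·4 + 17)/6 = 36/6 = 6; σ²_Task 6 = ((17−3)/6)² = 5.444
te_Task 7 = (11 + 4·12 + 19)/6 = 78/6 = 13; σ²_Task 7 = ((19−11)/6)² = 1.778
te_Task 8 = (5 + 4·7 + 21)/6 = 54/6 = 9; σ²_Task 8 = ((21−5)/6)² = 7.111
te_Task 9 = (1 + 4·2 + 9)/6 = 18/6 = 3; σ²_Task 9 = ((9−1)/6)² = 1.778
te_Task 10 = (10 + 4·11 + 12)/6 = 66/6 = 11; σ²_Task 10 = ((12−10)/6)² = 0.111

Forward pass:
ES_Task 1 = 0; EF_Task 1 = 14
ES_Task 2 = 0; EF_Task 2 = 9
ES_Task 3 = 0; EF_Task 3 = 15
ES_Task 4 = max(EF_Task 1=14, EF_Task 2=9) = 14; EF_Task 4 = 14+13 = 27
ES_Task 5 = max(EF_Task 2=9, EF_Task 3=15) = 15; EF_Task 5 = 15+11 = 26
ES_Task 6 = max(EF_Task 2=9, EF_Task 5=26) = 26; EF_Task 6 = 26+6 = 32
ES_Task 7 = 14; EF_Task 7 = 14+13 = 27
ES_Task 8 = 14; EF_Task 8 = 14+9 = 23
ES_Task 9 = 15; EF_Task 9 = 15+3 = 18
ES_Task 10 = max(EF_Task 4=27, EF_Task 6=32, EF_Task 7=27, EF_Task 8=23, EF_Task 9=18) = 32; EF_Task 10 = 32+11 = 43
Expected project duration μ = 43 hours. Critical path: Task 3 → Task 5 → Task 6 → Task 10.

Variances on critical path: σ²_Task 3=2.778, σ²_Task 5=2.778, σ²_Task 6=5.444, σ²_Task 10=0.111.
Largest is σ²_Task 6 = 5.444.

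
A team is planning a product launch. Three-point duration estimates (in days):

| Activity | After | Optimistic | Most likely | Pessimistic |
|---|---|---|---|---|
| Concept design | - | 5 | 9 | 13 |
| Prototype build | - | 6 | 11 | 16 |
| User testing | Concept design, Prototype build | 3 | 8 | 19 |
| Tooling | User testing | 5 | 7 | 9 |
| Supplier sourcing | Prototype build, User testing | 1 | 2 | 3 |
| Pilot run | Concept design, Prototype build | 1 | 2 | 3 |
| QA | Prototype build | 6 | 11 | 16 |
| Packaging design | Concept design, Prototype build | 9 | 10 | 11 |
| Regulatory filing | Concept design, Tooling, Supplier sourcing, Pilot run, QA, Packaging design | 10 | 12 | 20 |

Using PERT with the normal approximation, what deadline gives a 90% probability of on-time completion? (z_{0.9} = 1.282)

te_Concept design = (5 + 4·9 + 13)/6 = 54/6 = 9; σ²_Concept design = ((13−5)/6)² = 1.778
te_Prototype build = (6 + 4·11 + 16)/6 = 66/6 = 11; σ²_Prototype build = ((16−6)/6)² = 2.778
te_User testing = (3 + 4·8 + 19)/6 = 54/6 = 9; σ²_User testing = ((19−3)/6)² = 7.111
te_Tooling = (5 + 4·7 + 9)/6 = 42/6 = 7; σ²_Tooling = ((9−5)/6)² = 0.444
te_Supplier sourcing = (1 + 4·2 + 3)/6 = 12/6 = 2; σ²_Supplier sourcing = ((3−1)/6)² = 0.111
te_Pilot run = (1 + 4·2 + 3)/6 = 12/6 = 2; σ²_Pilot run = ((3−1)/6)² = 0.111
te_QA = (6 + 4·11 + 16)/6 = 66/6 = 11; σ²_QA = ((16−6)/6)² = 2.778
te_Packaging design = (9 + 4·10 + 11)/6 = 60/6 = 10; σ²_Packaging design = ((11−9)/6)² = 0.111
te_Regulatory filing = (10 + 4·12 + 20)/6 = 78/6 = 13; σ²_Regulatory filing = ((20−10)/6)² = 2.778

Forward pass:
ES_Concept design = 0; EF_Concept design = 9
ES_Prototype build = 0; EF_Prototype build = 11
ES_User testing = max(EF_Concept design=9, EF_Prototype build=11) = 11; EF_User testing = 11+9 = 20
ES_Tooling = 20; EF_Tooling = 20+7 = 27
ES_Supplier sourcing = max(EF_Prototype build=11, EF_User testing=20) = 20; EF_Supplier sourcing = 20+2 = 22
ES_Pilot run = max(EF_Concept design=9, EF_Prototype build=11) = 11; EF_Pilot run = 11+2 = 13
ES_QA = 11; EF_QA = 11+11 = 22
ES_Packaging design = max(EF_Concept design=9, EF_Prototype build=11) = 11; EF_Packaging design = 11+10 = 21
ES_Regulatory filing = max(EF_Concept design=9, EF_Tooling=27, EF_Supplier sourcing=22, EF_Pilot run=13, EF_QA=22, EF_Packaging design=21) = 27; EF_Regulatory filing = 27+13 = 40
Expected project duration μ = 40 days. Critical path: Prototype build → User testing → Tooling → Regulatory filing.

Variance along critical path = 2.778 + 7.111 + 0.444 + 2.778 = 13.111; σ = 3.621 days.
D = μ + z·σ = 40 + 1.282·3.621 = 44.6 days

44.6 days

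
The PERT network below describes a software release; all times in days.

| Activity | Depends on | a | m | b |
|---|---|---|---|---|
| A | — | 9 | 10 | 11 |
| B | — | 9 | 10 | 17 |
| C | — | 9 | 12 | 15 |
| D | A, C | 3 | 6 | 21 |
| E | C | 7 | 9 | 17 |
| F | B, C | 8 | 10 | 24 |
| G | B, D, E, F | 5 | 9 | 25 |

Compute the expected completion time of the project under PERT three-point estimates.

te_A = (9 + 4·10 + 11)/6 = 60/6 = 10
te_B = (9 + 4·10 + 17)/6 = 66/6 = 11
te_C = (9 + 4·12 + 15)/6 = 72/6 = 12
te_D = (3 + 4·6 + 21)/6 = 48/6 = 8
te_E = (7 + 4·9 + 17)/6 = 60/6 = 10
te_F = (8 + 4·10 + 24)/6 = 72/6 = 12
te_G = (5 + 4·9 + 25)/6 = 66/6 = 11

Forward pass:
ES_A = 0; EF_A = 10
ES_B = 0; EF_B = 11
ES_C = 0; EF_C = 12
ES_D = max(EF_A=10, EF_C=12) = 12; EF_D = 12+8 = 20
ES_E = 12; EF_E = 12+10 = 22
ES_F = max(EF_B=11, EF_C=12) = 12; EF_F = 12+12 = 24
ES_G = max(EF_B=11, EF_D=20, EF_E=22, EF_F=24) = 24; EF_G = 24+11 = 35
Expected project duration μ = 35 days. Critical path: C → F → G.

35 days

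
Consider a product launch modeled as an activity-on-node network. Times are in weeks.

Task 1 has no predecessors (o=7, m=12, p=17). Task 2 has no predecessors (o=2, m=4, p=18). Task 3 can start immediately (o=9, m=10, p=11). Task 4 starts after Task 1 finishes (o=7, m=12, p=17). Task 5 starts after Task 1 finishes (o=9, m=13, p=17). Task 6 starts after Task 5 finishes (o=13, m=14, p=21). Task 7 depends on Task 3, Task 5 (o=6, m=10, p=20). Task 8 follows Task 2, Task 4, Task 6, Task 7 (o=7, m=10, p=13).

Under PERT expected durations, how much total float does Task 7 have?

4 weeks

te_Task 1 = (7 + 4·12 + 17)/6 = 72/6 = 12
te_Task 2 = (2 + 4·4 + 18)/6 = 36/6 = 6
te_Task 3 = (9 + 4·10 + 11)/6 = 60/6 = 10
te_Task 4 = (7 + 4·12 + 17)/6 = 72/6 = 12
te_Task 5 = (9 + 4·13 + 17)/6 = 78/6 = 13
te_Task 6 = (13 + 4·14 + 21)/6 = 90/6 = 15
te_Task 7 = (6 + 4·10 + 20)/6 = 66/6 = 11
te_Task 8 = (7 + 4·10 + 13)/6 = 60/6 = 10

Forward pass:
ES_Task 1 = 0; EF_Task 1 = 12
ES_Task 2 = 0; EF_Task 2 = 6
ES_Task 3 = 0; EF_Task 3 = 10
ES_Task 4 = 12; EF_Task 4 = 12+12 = 24
ES_Task 5 = 12; EF_Task 5 = 12+13 = 25
ES_Task 6 = 25; EF_Task 6 = 25+15 = 40
ES_Task 7 = max(EF_Task 3=10, EF_Task 5=25) = 25; EF_Task 7 = 25+11 = 36
ES_Task 8 = max(EF_Task 2=6, EF_Task 4=24, EF_Task 6=40, EF_Task 7=36) = 40; EF_Task 8 = 40+10 = 50
Expected project duration μ = 50 weeks. Critical path: Task 1 → Task 5 → Task 6 → Task 8.

Backward pass:
LF_Task 8 = 50; LS_Task 8 = 50−10 = 40
LF_Task 7 = LS_Task 8 = 40; LS_Task 7 = 40−11 = 29
LF_Task 6 = LS_Task 8 = 40; LS_Task 6 = 40−15 = 25
LF_Task 5 = min(LS_Task 6=25, LS_Task 7=29) = 25; LS_Task 5 = 25−13 = 12
LF_Task 4 = LS_Task 8 = 40; LS_Task 4 = 40−12 = 28
LF_Task 3 = LS_Task 7 = 29; LS_Task 3 = 29−10 = 19
LF_Task 2 = LS_Task 8 = 40; LS_Task 2 = 40−6 = 34
LF_Task 1 = min(LS_Task 4=28, LS_Task 5=12) = 12; LS_Task 1 = 12−12 = 0
Slack_Task 7 = LS_Task 7 − ES_Task 7 = 29 − 25 = 4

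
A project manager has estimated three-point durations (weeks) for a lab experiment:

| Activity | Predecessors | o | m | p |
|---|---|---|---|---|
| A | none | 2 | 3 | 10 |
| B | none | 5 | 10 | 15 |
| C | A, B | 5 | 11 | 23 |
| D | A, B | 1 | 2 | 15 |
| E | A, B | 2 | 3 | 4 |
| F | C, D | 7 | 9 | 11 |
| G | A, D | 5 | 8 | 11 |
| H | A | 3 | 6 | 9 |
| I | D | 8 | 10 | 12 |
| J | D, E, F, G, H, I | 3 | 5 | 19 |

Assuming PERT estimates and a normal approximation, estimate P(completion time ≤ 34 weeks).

te_A = (2 + 4·3 + 10)/6 = 24/6 = 4; σ²_A = ((10−2)/6)² = 1.778
te_B = (5 + 4·10 + 15)/6 = 60/6 = 10; σ²_B = ((15−5)/6)² = 2.778
te_C = (5 + 4·11 + 23)/6 = 72/6 = 12; σ²_C = ((23−5)/6)² = 9.000
te_D = (1 + 4·2 + 15)/6 = 24/6 = 4; σ²_D = ((15−1)/6)² = 5.444
te_E = (2 + 4·3 + 4)/6 = 18/6 = 3; σ²_E = ((4−2)/6)² = 0.111
te_F = (7 + 4·9 + 11)/6 = 54/6 = 9; σ²_F = ((11−7)/6)² = 0.444
te_G = (5 + 4·8 + 11)/6 = 48/6 = 8; σ²_G = ((11−5)/6)² = 1.000
te_H = (3 + 4·6 + 9)/6 = 36/6 = 6; σ²_H = ((9−3)/6)² = 1.000
te_I = (8 + 4·10 + 12)/6 = 60/6 = 10; σ²_I = ((12−8)/6)² = 0.444
te_J = (3 + 4·5 + 19)/6 = 42/6 = 7; σ²_J = ((19−3)/6)² = 7.111

Forward pass:
ES_A = 0; EF_A = 4
ES_B = 0; EF_B = 10
ES_C = max(EF_A=4, EF_B=10) = 10; EF_C = 10+12 = 22
ES_D = max(EF_A=4, EF_B=10) = 10; EF_D = 10+4 = 14
ES_E = max(EF_A=4, EF_B=10) = 10; EF_E = 10+3 = 13
ES_F = max(EF_C=22, EF_D=14) = 22; EF_F = 22+9 = 31
ES_G = max(EF_A=4, EF_D=14) = 14; EF_G = 14+8 = 22
ES_H = 4; EF_H = 4+6 = 10
ES_I = 14; EF_I = 14+10 = 24
ES_J = max(EF_D=14, EF_E=13, EF_F=31, EF_G=22, EF_H=10, EF_I=24) = 31; EF_J = 31+7 = 38
Expected project duration μ = 38 weeks. Critical path: B → C → F → J.

Variance along critical path = 2.778 + 9.000 + 0.444 + 7.111 = 19.333; σ = √19.333 = 4.397 weeks.
Z = (34 − 38) / 4.397 = -0.910
P(T ≤ 34) = Φ(-0.910) ≈ 0.181

0.181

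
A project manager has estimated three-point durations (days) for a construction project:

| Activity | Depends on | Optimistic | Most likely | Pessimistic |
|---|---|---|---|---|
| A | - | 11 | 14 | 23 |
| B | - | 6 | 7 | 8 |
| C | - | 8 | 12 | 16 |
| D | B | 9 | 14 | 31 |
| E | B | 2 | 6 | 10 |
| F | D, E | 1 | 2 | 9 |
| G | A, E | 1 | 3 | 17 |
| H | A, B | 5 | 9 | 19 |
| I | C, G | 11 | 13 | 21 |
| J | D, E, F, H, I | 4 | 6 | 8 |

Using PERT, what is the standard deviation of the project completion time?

te_A = (11 + 4·14 + 23)/6 = 90/6 = 15; σ²_A = ((23−11)/6)² = 4.000
te_B = (6 + 4·7 + 8)/6 = 42/6 = 7; σ²_B = ((8−6)/6)² = 0.111
te_C = (8 + 4·12 + 16)/6 = 72/6 = 12; σ²_C = ((16−8)/6)² = 1.778
te_D = (9 + 4·14 + 31)/6 = 96/6 = 16; σ²_D = ((31−9)/6)² = 13.444
te_E = (2 + 4·6 + 10)/6 = 36/6 = 6; σ²_E = ((10−2)/6)² = 1.778
te_F = (1 + 4·2 + 9)/6 = 18/6 = 3; σ²_F = ((9−1)/6)² = 1.778
te_G = (1 + 4·3 + 17)/6 = 30/6 = 5; σ²_G = ((17−1)/6)² = 7.111
te_H = (5 + 4·9 + 19)/6 = 60/6 = 10; σ²_H = ((19−5)/6)² = 5.444
te_I = (11 + 4·13 + 21)/6 = 84/6 = 14; σ²_I = ((21−11)/6)² = 2.778
te_J = (4 + 4·6 + 8)/6 = 36/6 = 6; σ²_J = ((8−4)/6)² = 0.444

Forward pass:
ES_A = 0; EF_A = 15
ES_B = 0; EF_B = 7
ES_C = 0; EF_C = 12
ES_D = 7; EF_D = 7+16 = 23
ES_E = 7; EF_E = 7+6 = 13
ES_F = max(EF_D=23, EF_E=13) = 23; EF_F = 23+3 = 26
ES_G = max(EF_A=15, EF_E=13) = 15; EF_G = 15+5 = 20
ES_H = max(EF_A=15, EF_B=7) = 15; EF_H = 15+10 = 25
ES_I = max(EF_C=12, EF_G=20) = 20; EF_I = 20+14 = 34
ES_J = max(EF_D=23, EF_E=13, EF_F=26, EF_H=25, EF_I=34) = 34; EF_J = 34+6 = 40
Expected project duration μ = 40 days. Critical path: A → G → I → J.

Variance along critical path = 4.000 + 7.111 + 2.778 + 0.444 = 14.333
σ = √14.333 = 3.786 days

3.79 days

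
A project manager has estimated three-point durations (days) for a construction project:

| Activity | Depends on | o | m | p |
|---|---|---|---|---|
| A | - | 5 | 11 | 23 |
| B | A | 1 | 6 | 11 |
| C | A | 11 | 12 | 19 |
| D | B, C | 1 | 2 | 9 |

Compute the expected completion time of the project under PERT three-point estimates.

28 days

te_A = (5 + 4·11 + 23)/6 = 72/6 = 12
te_B = (1 + 4·6 + 11)/6 = 36/6 = 6
te_C = (11 + 4·12 + 19)/6 = 78/6 = 13
te_D = (1 + 4·2 + 9)/6 = 18/6 = 3

Forward pass:
ES_A = 0; EF_A = 12
ES_B = 12; EF_B = 12+6 = 18
ES_C = 12; EF_C = 12+13 = 25
ES_D = max(EF_B=18, EF_C=25) = 25; EF_D = 25+3 = 28
Expected project duration μ = 28 days. Critical path: A → C → D.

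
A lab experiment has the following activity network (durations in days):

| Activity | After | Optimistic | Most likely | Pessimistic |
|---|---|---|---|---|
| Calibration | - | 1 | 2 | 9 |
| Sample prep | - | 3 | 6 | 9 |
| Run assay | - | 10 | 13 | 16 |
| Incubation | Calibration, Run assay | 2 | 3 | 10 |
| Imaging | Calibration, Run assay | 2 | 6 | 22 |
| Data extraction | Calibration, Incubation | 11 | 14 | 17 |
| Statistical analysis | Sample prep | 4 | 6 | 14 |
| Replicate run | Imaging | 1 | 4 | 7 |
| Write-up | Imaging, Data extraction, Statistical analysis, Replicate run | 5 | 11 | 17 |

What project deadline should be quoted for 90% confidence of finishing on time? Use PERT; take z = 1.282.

te_Calibration = (1 + 4·2 + 9)/6 = 18/6 = 3; σ²_Calibration = ((9−1)/6)² = 1.778
te_Sample prep = (3 + 4·6 + 9)/6 = 36/6 = 6; σ²_Sample prep = ((9−3)/6)² = 1.000
te_Run assay = (10 + 4·13 + 16)/6 = 78/6 = 13; σ²_Run assay = ((16−10)/6)² = 1.000
te_Incubation = (2 + 4·3 + 10)/6 = 24/6 = 4; σ²_Incubation = ((10−2)/6)² = 1.778
te_Imaging = (2 + 4·6 + 22)/6 = 48/6 = 8; σ²_Imaging = ((22−2)/6)² = 11.111
te_Data extraction = (11 + 4·14 + 17)/6 = 84/6 = 14; σ²_Data extraction = ((17−11)/6)² = 1.000
te_Statistical analysis = (4 + 4·6 + 14)/6 = 42/6 = 7; σ²_Statistical analysis = ((14−4)/6)² = 2.778
te_Replicate run = (1 + 4·4 + 7)/6 = 24/6 = 4; σ²_Replicate run = ((7−1)/6)² = 1.000
te_Write-up = (5 + 4·11 + 17)/6 = 66/6 = 11; σ²_Write-up = ((17−5)/6)² = 4.000

Forward pass:
ES_Calibration = 0; EF_Calibration = 3
ES_Sample prep = 0; EF_Sample prep = 6
ES_Run assay = 0; EF_Run assay = 13
ES_Incubation = max(EF_Calibration=3, EF_Run assay=13) = 13; EF_Incubation = 13+4 = 17
ES_Imaging = max(EF_Calibration=3, EF_Run assay=13) = 13; EF_Imaging = 13+8 = 21
ES_Data extraction = max(EF_Calibration=3, EF_Incubation=17) = 17; EF_Data extraction = 17+14 = 31
ES_Statistical analysis = 6; EF_Statistical analysis = 6+7 = 13
ES_Replicate run = 21; EF_Replicate run = 21+4 = 25
ES_Write-up = max(EF_Imaging=21, EF_Data extraction=31, EF_Statistical analysis=13, EF_Replicate run=25) = 31; EF_Write-up = 31+11 = 42
Expected project duration μ = 42 days. Critical path: Run assay → Incubation → Data extraction → Write-up.

Variance along critical path = 1.000 + 1.778 + 1.000 + 4.000 = 7.778; σ = 2.789 days.
D = μ + z·σ = 42 + 1.282·2.789 = 45.6 days

45.6 days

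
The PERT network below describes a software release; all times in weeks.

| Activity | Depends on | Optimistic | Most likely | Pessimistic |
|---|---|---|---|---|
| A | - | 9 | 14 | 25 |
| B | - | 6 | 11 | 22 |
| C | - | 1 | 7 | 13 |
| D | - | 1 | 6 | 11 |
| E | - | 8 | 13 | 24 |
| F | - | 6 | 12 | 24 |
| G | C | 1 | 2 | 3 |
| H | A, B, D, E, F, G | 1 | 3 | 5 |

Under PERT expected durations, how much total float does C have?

6 weeks

te_A = (9 + 4·14 + 25)/6 = 90/6 = 15
te_B = (6 + 4·11 + 22)/6 = 72/6 = 12
te_C = (1 + 4·7 + 13)/6 = 42/6 = 7
te_D = (1 + 4·6 + 11)/6 = 36/6 = 6
te_E = (8 + 4·13 + 24)/6 = 84/6 = 14
te_F = (6 + 4·12 + 24)/6 = 78/6 = 13
te_G = (1 + 4·2 + 3)/6 = 12/6 = 2
te_H = (1 + 4·3 + 5)/6 = 18/6 = 3

Forward pass:
ES_A = 0; EF_A = 15
ES_B = 0; EF_B = 12
ES_C = 0; EF_C = 7
ES_D = 0; EF_D = 6
ES_E = 0; EF_E = 14
ES_F = 0; EF_F = 13
ES_G = 7; EF_G = 7+2 = 9
ES_H = max(EF_A=15, EF_B=12, EF_D=6, EF_E=14, EF_F=13, EF_G=9) = 15; EF_H = 15+3 = 18
Expected project duration μ = 18 weeks. Critical path: A → H.

Backward pass:
LF_H = 18; LS_H = 18−3 = 15
LF_G = LS_H = 15; LS_G = 15−2 = 13
LF_F = LS_H = 15; LS_F = 15−13 = 2
LF_E = LS_H = 15; LS_E = 15−14 = 1
LF_D = LS_H = 15; LS_D = 15−6 = 9
LF_C = LS_G = 13; LS_C = 13−7 = 6
LF_B = LS_H = 15; LS_B = 15−12 = 3
LF_A = LS_H = 15; LS_A = 15−15 = 0
Slack_C = LS_C − ES_C = 6 − 0 = 6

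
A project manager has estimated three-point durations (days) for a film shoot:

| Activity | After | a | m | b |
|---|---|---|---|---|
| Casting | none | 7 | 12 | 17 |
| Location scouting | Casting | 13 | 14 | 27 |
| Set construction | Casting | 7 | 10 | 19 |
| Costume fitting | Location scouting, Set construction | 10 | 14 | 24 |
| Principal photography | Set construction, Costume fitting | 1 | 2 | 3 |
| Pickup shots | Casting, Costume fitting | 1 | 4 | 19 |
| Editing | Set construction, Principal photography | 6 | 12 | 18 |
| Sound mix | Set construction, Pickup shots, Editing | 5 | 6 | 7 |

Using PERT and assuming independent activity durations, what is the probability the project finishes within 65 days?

0.682

te_Casting = (7 + 4·12 + 17)/6 = 72/6 = 12; σ²_Casting = ((17−7)/6)² = 2.778
te_Location scouting = (13 + 4·14 + 27)/6 = 96/6 = 16; σ²_Location scouting = ((27−13)/6)² = 5.444
te_Set construction = (7 + 4·10 + 19)/6 = 66/6 = 11; σ²_Set construction = ((19−7)/6)² = 4.000
te_Costume fitting = (10 + 4·14 + 24)/6 = 90/6 = 15; σ²_Costume fitting = ((24−10)/6)² = 5.444
te_Principal photography = (1 + 4·2 + 3)/6 = 12/6 = 2; σ²_Principal photography = ((3−1)/6)² = 0.111
te_Pickup shots = (1 + 4·4 + 19)/6 = 36/6 = 6; σ²_Pickup shots = ((19−1)/6)² = 9.000
te_Editing = (6 + 4·12 + 18)/6 = 72/6 = 12; σ²_Editing = ((18−6)/6)² = 4.000
te_Sound mix = (5 + 4·6 + 7)/6 = 36/6 = 6; σ²_Sound mix = ((7−5)/6)² = 0.111

Forward pass:
ES_Casting = 0; EF_Casting = 12
ES_Location scouting = 12; EF_Location scouting = 12+16 = 28
ES_Set construction = 12; EF_Set construction = 12+11 = 23
ES_Costume fitting = max(EF_Location scouting=28, EF_Set construction=23) = 28; EF_Costume fitting = 28+15 = 43
ES_Principal photography = max(EF_Set construction=23, EF_Costume fitting=43) = 43; EF_Principal photography = 43+2 = 45
ES_Pickup shots = max(EF_Casting=12, EF_Costume fitting=43) = 43; EF_Pickup shots = 43+6 = 49
ES_Editing = max(EF_Set construction=23, EF_Principal photography=45) = 45; EF_Editing = 45+12 = 57
ES_Sound mix = max(EF_Set construction=23, EF_Pickup shots=49, EF_Editing=57) = 57; EF_Sound mix = 57+6 = 63
Expected project duration μ = 63 days. Critical path: Casting → Location scouting → Costume fitting → Principal photography → Editing → Sound mix.

Variance along critical path = 2.778 + 5.444 + 5.444 + 0.111 + 4.000 + 0.111 = 17.889; σ = √17.889 = 4.230 days.
Z = (65 − 63) / 4.230 = 0.473
P(T ≤ 65) = Φ(0.473) ≈ 0.682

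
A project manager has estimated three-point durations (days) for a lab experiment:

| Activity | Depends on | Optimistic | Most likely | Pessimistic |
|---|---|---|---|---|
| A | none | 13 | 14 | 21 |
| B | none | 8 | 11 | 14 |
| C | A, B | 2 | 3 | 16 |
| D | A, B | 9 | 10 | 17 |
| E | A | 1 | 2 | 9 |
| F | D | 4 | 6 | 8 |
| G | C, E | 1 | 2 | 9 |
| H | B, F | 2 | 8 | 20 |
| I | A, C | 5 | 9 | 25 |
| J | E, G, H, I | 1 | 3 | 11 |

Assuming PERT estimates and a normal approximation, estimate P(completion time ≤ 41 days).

te_A = (13 + 4·14 + 21)/6 = 90/6 = 15; σ²_A = ((21−13)/6)² = 1.778
te_B = (8 + 4·11 + 14)/6 = 66/6 = 11; σ²_B = ((14−8)/6)² = 1.000
te_C = (2 + 4·3 + 16)/6 = 30/6 = 5; σ²_C = ((16−2)/6)² = 5.444
te_D = (9 + 4·10 + 17)/6 = 66/6 = 11; σ²_D = ((17−9)/6)² = 1.778
te_E = (1 + 4·2 + 9)/6 = 18/6 = 3; σ²_E = ((9−1)/6)² = 1.778
te_F = (4 + 4·6 + 8)/6 = 36/6 = 6; σ²_F = ((8−4)/6)² = 0.444
te_G = (1 + 4·2 + 9)/6 = 18/6 = 3; σ²_G = ((9−1)/6)² = 1.778
te_H = (2 + 4·8 + 20)/6 = 54/6 = 9; σ²_H = ((20−2)/6)² = 9.000
te_I = (5 + 4·9 + 25)/6 = 66/6 = 11; σ²_I = ((25−5)/6)² = 11.111
te_J = (1 + 4·3 + 11)/6 = 24/6 = 4; σ²_J = ((11−1)/6)² = 2.778

Forward pass:
ES_A = 0; EF_A = 15
ES_B = 0; EF_B = 11
ES_C = max(EF_A=15, EF_B=11) = 15; EF_C = 15+5 = 20
ES_D = max(EF_A=15, EF_B=11) = 15; EF_D = 15+11 = 26
ES_E = 15; EF_E = 15+3 = 18
ES_F = 26; EF_F = 26+6 = 32
ES_G = max(EF_C=20, EF_E=18) = 20; EF_G = 20+3 = 23
ES_H = max(EF_B=11, EF_F=32) = 32; EF_H = 32+9 = 41
ES_I = max(EF_A=15, EF_C=20) = 20; EF_I = 20+11 = 31
ES_J = max(EF_E=18, EF_G=23, EF_H=41, EF_I=31) = 41; EF_J = 41+4 = 45
Expected project duration μ = 45 days. Critical path: A → D → F → H → J.

Variance along critical path = 1.778 + 1.778 + 0.444 + 9.000 + 2.778 = 15.778; σ = √15.778 = 3.972 days.
Z = (41 − 45) / 3.972 = -1.007
P(T ≤ 41) = Φ(-1.007) ≈ 0.157

0.157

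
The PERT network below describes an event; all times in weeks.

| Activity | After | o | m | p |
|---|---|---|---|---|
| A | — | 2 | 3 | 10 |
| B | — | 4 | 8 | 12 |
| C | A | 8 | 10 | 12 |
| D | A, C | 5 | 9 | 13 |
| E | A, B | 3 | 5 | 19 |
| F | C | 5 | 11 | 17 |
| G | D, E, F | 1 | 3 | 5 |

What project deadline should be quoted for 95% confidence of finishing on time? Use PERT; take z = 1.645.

te_A = (2 + 4·3 + 10)/6 = 24/6 = 4; σ²_A = ((10−2)/6)² = 1.778
te_B = (4 + 4·8 + 12)/6 = 48/6 = 8; σ²_B = ((12−4)/6)² = 1.778
te_C = (8 + 4·10 + 12)/6 = 60/6 = 10; σ²_C = ((12−8)/6)² = 0.444
te_D = (5 + 4·9 + 13)/6 = 54/6 = 9; σ²_D = ((13−5)/6)² = 1.778
te_E = (3 + 4·5 + 19)/6 = 42/6 = 7; σ²_E = ((19−3)/6)² = 7.111
te_F = (5 + 4·11 + 17)/6 = 66/6 = 11; σ²_F = ((17−5)/6)² = 4.000
te_G = (1 + 4·3 + 5)/6 = 18/6 = 3; σ²_G = ((5−1)/6)² = 0.444

Forward pass:
ES_A = 0; EF_A = 4
ES_B = 0; EF_B = 8
ES_C = 4; EF_C = 4+10 = 14
ES_D = max(EF_A=4, EF_C=14) = 14; EF_D = 14+9 = 23
ES_E = max(EF_A=4, EF_B=8) = 8; EF_E = 8+7 = 15
ES_F = 14; EF_F = 14+11 = 25
ES_G = max(EF_D=23, EF_E=15, EF_F=25) = 25; EF_G = 25+3 = 28
Expected project duration μ = 28 weeks. Critical path: A → C → F → G.

Variance along critical path = 1.778 + 0.444 + 4.000 + 0.444 = 6.667; σ = 2.582 weeks.
D = μ + z·σ = 28 + 1.645·2.582 = 32.2 weeks

32.2 weeks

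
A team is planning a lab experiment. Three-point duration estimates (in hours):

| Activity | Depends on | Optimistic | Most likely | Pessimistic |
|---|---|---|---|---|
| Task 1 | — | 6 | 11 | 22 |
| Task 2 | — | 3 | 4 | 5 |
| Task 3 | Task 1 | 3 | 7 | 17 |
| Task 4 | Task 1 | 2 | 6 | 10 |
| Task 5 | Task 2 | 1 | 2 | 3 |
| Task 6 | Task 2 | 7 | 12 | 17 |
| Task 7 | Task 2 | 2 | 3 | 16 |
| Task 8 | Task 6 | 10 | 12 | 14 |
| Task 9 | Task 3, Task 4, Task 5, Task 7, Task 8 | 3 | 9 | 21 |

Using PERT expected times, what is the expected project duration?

te_Task 1 = (6 + 4·11 + 22)/6 = 72/6 = 12
te_Task 2 = (3 + 4·4 + 5)/6 = 24/6 = 4
te_Task 3 = (3 + 4·7 + 17)/6 = 48/6 = 8
te_Task 4 = (2 + 4·6 + 10)/6 = 36/6 = 6
te_Task 5 = (1 + 4·2 + 3)/6 = 12/6 = 2
te_Task 6 = (7 + 4·12 + 17)/6 = 72/6 = 12
te_Task 7 = (2 + 4·3 + 16)/6 = 30/6 = 5
te_Task 8 = (10 + 4·12 + 14)/6 = 72/6 = 12
te_Task 9 = (3 + 4·9 + 21)/6 = 60/6 = 10

Forward pass:
ES_Task 1 = 0; EF_Task 1 = 12
ES_Task 2 = 0; EF_Task 2 = 4
ES_Task 3 = 12; EF_Task 3 = 12+8 = 20
ES_Task 4 = 12; EF_Task 4 = 12+6 = 18
ES_Task 5 = 4; EF_Task 5 = 4+2 = 6
ES_Task 6 = 4; EF_Task 6 = 4+12 = 16
ES_Task 7 = 4; EF_Task 7 = 4+5 = 9
ES_Task 8 = 16; EF_Task 8 = 16+12 = 28
ES_Task 9 = max(EF_Task 3=20, EF_Task 4=18, EF_Task 5=6, EF_Task 7=9, EF_Task 8=28) = 28; EF_Task 9 = 28+10 = 38
Expected project duration μ = 38 hours. Critical path: Task 2 → Task 6 → Task 8 → Task 9.

38 hours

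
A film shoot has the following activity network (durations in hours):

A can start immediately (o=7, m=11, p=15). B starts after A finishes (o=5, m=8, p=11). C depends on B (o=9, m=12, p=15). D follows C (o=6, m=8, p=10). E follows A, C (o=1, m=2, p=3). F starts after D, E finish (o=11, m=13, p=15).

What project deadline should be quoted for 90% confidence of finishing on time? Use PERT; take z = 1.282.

54.8 hours

te_A = (7 + 4·11 + 15)/6 = 66/6 = 11; σ²_A = ((15−7)/6)² = 1.778
te_B = (5 + 4·8 + 11)/6 = 48/6 = 8; σ²_B = ((11−5)/6)² = 1.000
te_C = (9 + 4·12 + 15)/6 = 72/6 = 12; σ²_C = ((15−9)/6)² = 1.000
te_D = (6 + 4·8 + 10)/6 = 48/6 = 8; σ²_D = ((10−6)/6)² = 0.444
te_E = (1 + 4·2 + 3)/6 = 12/6 = 2; σ²_E = ((3−1)/6)² = 0.111
te_F = (11 + 4·13 + 15)/6 = 78/6 = 13; σ²_F = ((15−11)/6)² = 0.444

Forward pass:
ES_A = 0; EF_A = 11
ES_B = 11; EF_B = 11+8 = 19
ES_C = 19; EF_C = 19+12 = 31
ES_D = 31; EF_D = 31+8 = 39
ES_E = max(EF_A=11, EF_C=31) = 31; EF_E = 31+2 = 33
ES_F = max(EF_D=39, EF_E=33) = 39; EF_F = 39+13 = 52
Expected project duration μ = 52 hours. Critical path: A → B → C → D → F.

Variance along critical path = 1.778 + 1.000 + 1.000 + 0.444 + 0.444 = 4.667; σ = 2.160 hours.
D = μ + z·σ = 52 + 1.282·2.160 = 54.8 hours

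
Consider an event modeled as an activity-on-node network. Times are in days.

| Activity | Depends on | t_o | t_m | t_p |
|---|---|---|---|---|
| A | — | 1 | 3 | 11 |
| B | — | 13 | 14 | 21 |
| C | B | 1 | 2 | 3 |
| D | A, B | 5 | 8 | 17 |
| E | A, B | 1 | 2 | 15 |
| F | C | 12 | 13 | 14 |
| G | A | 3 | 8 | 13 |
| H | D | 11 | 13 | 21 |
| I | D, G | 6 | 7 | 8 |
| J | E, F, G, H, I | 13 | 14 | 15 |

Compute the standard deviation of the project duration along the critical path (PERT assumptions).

2.94 days

te_A = (1 + 4·3 + 11)/6 = 24/6 = 4; σ²_A = ((11−1)/6)² = 2.778
te_B = (13 + 4·14 + 21)/6 = 90/6 = 15; σ²_B = ((21−13)/6)² = 1.778
te_C = (1 + 4·2 + 3)/6 = 12/6 = 2; σ²_C = ((3−1)/6)² = 0.111
te_D = (5 + 4·8 + 17)/6 = 54/6 = 9; σ²_D = ((17−5)/6)² = 4.000
te_E = (1 + 4·2 + 15)/6 = 24/6 = 4; σ²_E = ((15−1)/6)² = 5.444
te_F = (12 + 4·13 + 14)/6 = 78/6 = 13; σ²_F = ((14−12)/6)² = 0.111
te_G = (3 + 4·8 + 13)/6 = 48/6 = 8; σ²_G = ((13−3)/6)² = 2.778
te_H = (11 + 4·13 + 21)/6 = 84/6 = 14; σ²_H = ((21−11)/6)² = 2.778
te_I = (6 + 4·7 + 8)/6 = 42/6 = 7; σ²_I = ((8−6)/6)² = 0.111
te_J = (13 + 4·14 + 15)/6 = 84/6 = 14; σ²_J = ((15−13)/6)² = 0.111

Forward pass:
ES_A = 0; EF_A = 4
ES_B = 0; EF_B = 15
ES_C = 15; EF_C = 15+2 = 17
ES_D = max(EF_A=4, EF_B=15) = 15; EF_D = 15+9 = 24
ES_E = max(EF_A=4, EF_B=15) = 15; EF_E = 15+4 = 19
ES_F = 17; EF_F = 17+13 = 30
ES_G = 4; EF_G = 4+8 = 12
ES_H = 24; EF_H = 24+14 = 38
ES_I = max(EF_D=24, EF_G=12) = 24; EF_I = 24+7 = 31
ES_J = max(EF_E=19, EF_F=30, EF_G=12, EF_H=38, EF_I=31) = 38; EF_J = 38+14 = 52
Expected project duration μ = 52 days. Critical path: B → D → H → J.

Variance along critical path = 1.778 + 4.000 + 2.778 + 0.111 = 8.667
σ = √8.667 = 2.944 days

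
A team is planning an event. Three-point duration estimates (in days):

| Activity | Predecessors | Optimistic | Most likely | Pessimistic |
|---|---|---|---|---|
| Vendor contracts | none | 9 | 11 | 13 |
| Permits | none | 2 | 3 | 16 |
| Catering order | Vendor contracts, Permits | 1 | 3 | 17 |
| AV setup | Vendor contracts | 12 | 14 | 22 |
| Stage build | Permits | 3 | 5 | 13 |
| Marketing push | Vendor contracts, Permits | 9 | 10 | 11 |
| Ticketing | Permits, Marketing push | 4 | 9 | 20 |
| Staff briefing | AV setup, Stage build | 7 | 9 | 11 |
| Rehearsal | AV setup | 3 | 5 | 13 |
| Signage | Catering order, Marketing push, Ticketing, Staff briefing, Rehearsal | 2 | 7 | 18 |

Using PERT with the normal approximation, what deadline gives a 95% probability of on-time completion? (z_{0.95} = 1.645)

48.4 days

te_Vendor contracts = (9 + 4·11 + 13)/6 = 66/6 = 11; σ²_Vendor contracts = ((13−9)/6)² = 0.444
te_Permits = (2 + 4·3 + 16)/6 = 30/6 = 5; σ²_Permits = ((16−2)/6)² = 5.444
te_Catering order = (1 + 4·3 + 17)/6 = 30/6 = 5; σ²_Catering order = ((17−1)/6)² = 7.111
te_AV setup = (12 + 4·14 + 22)/6 = 90/6 = 15; σ²_AV setup = ((22−12)/6)² = 2.778
te_Stage build = (3 + 4·5 + 13)/6 = 36/6 = 6; σ²_Stage build = ((13−3)/6)² = 2.778
te_Marketing push = (9 + 4·10 + 11)/6 = 60/6 = 10; σ²_Marketing push = ((11−9)/6)² = 0.111
te_Ticketing = (4 + 4·9 + 20)/6 = 60/6 = 10; σ²_Ticketing = ((20−4)/6)² = 7.111
te_Staff briefing = (7 + 4·9 + 11)/6 = 54/6 = 9; σ²_Staff briefing = ((11−7)/6)² = 0.444
te_Rehearsal = (3 + 4·5 + 13)/6 = 36/6 = 6; σ²_Rehearsal = ((13−3)/6)² = 2.778
te_Signage = (2 + 4·7 + 18)/6 = 48/6 = 8; σ²_Signage = ((18−2)/6)² = 7.111

Forward pass:
ES_Vendor contracts = 0; EF_Vendor contracts = 11
ES_Permits = 0; EF_Permits = 5
ES_Catering order = max(EF_Vendor contracts=11, EF_Permits=5) = 11; EF_Catering order = 11+5 = 16
ES_AV setup = 11; EF_AV setup = 11+15 = 26
ES_Stage build = 5; EF_Stage build = 5+6 = 11
ES_Marketing push = max(EF_Vendor contracts=11, EF_Permits=5) = 11; EF_Marketing push = 11+10 = 21
ES_Ticketing = max(EF_Permits=5, EF_Marketing push=21) = 21; EF_Ticketing = 21+10 = 31
ES_Staff briefing = max(EF_AV setup=26, EF_Stage build=11) = 26; EF_Staff briefing = 26+9 = 35
ES_Rehearsal = 26; EF_Rehearsal = 26+6 = 32
ES_Signage = max(EF_Catering order=16, EF_Marketing push=21, EF_Ticketing=31, EF_Staff briefing=35, EF_Rehearsal=32) = 35; EF_Signage = 35+8 = 43
Expected project duration μ = 43 days. Critical path: Vendor contracts → AV setup → Staff briefing → Signage.

Variance along critical path = 0.444 + 2.778 + 0.444 + 7.111 = 10.778; σ = 3.283 days.
D = μ + z·σ = 43 + 1.645·3.283 = 48.4 days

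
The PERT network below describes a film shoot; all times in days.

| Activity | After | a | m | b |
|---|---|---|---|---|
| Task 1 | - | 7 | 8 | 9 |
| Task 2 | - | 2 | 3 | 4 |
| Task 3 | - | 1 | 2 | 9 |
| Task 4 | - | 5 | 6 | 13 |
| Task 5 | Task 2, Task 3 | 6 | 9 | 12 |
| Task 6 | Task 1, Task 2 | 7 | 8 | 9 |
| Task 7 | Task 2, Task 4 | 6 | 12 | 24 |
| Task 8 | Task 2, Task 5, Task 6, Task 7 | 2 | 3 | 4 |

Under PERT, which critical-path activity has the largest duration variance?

te_Task 1 = (7 + 4·8 + 9)/6 = 48/6 = 8; σ²_Task 1 = ((9−7)/6)² = 0.111
te_Task 2 = (2 + 4·3 + 4)/6 = 18/6 = 3; σ²_Task 2 = ((4−2)/6)² = 0.111
te_Task 3 = (1 + 4·2 + 9)/6 = 18/6 = 3; σ²_Task 3 = ((9−1)/6)² = 1.778
te_Task 4 = (5 + 4·6 + 13)/6 = 42/6 = 7; σ²_Task 4 = ((13−5)/6)² = 1.778
te_Task 5 = (6 + 4·9 + 12)/6 = 54/6 = 9; σ²_Task 5 = ((12−6)/6)² = 1.000
te_Task 6 = (7 + 4·8 + 9)/6 = 48/6 = 8; σ²_Task 6 = ((9−7)/6)² = 0.111
te_Task 7 = (6 + 4·12 + 24)/6 = 78/6 = 13; σ²_Task 7 = ((24−6)/6)² = 9.000
te_Task 8 = (2 + 4·3 + 4)/6 = 18/6 = 3; σ²_Task 8 = ((4−2)/6)² = 0.111

Forward pass:
ES_Task 1 = 0; EF_Task 1 = 8
ES_Task 2 = 0; EF_Task 2 = 3
ES_Task 3 = 0; EF_Task 3 = 3
ES_Task 4 = 0; EF_Task 4 = 7
ES_Task 5 = max(EF_Task 2=3, EF_Task 3=3) = 3; EF_Task 5 = 3+9 = 12
ES_Task 6 = max(EF_Task 1=8, EF_Task 2=3) = 8; EF_Task 6 = 8+8 = 16
ES_Task 7 = max(EF_Task 2=3, EF_Task 4=7) = 7; EF_Task 7 = 7+13 = 20
ES_Task 8 = max(EF_Task 2=3, EF_Task 5=12, EF_Task 6=16, EF_Task 7=20) = 20; EF_Task 8 = 20+3 = 23
Expected project duration μ = 23 days. Critical path: Task 4 → Task 7 → Task 8.

Variances on critical path: σ²_Task 4=1.778, σ²_Task 7=9.000, σ²_Task 8=0.111.
Largest is σ²_Task 7 = 9.000.

Task 7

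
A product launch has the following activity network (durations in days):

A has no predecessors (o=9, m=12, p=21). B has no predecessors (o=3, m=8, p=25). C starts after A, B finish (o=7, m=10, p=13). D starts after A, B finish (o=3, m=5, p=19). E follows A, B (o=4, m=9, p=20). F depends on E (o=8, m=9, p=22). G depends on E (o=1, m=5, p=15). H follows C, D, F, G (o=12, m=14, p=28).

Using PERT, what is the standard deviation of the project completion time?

4.86 days

te_A = (9 + 4·12 + 21)/6 = 78/6 = 13; σ²_A = ((21−9)/6)² = 4.000
te_B = (3 + 4·8 + 25)/6 = 60/6 = 10; σ²_B = ((25−3)/6)² = 13.444
te_C = (7 + 4·10 + 13)/6 = 60/6 = 10; σ²_C = ((13−7)/6)² = 1.000
te_D = (3 + 4·5 + 19)/6 = 42/6 = 7; σ²_D = ((19−3)/6)² = 7.111
te_E = (4 + 4·9 + 20)/6 = 60/6 = 10; σ²_E = ((20−4)/6)² = 7.111
te_F = (8 + 4·9 + 22)/6 = 66/6 = 11; σ²_F = ((22−8)/6)² = 5.444
te_G = (1 + 4·5 + 15)/6 = 36/6 = 6; σ²_G = ((15−1)/6)² = 5.444
te_H = (12 + 4·14 + 28)/6 = 96/6 = 16; σ²_H = ((28−12)/6)² = 7.111

Forward pass:
ES_A = 0; EF_A = 13
ES_B = 0; EF_B = 10
ES_C = max(EF_A=13, EF_B=10) = 13; EF_C = 13+10 = 23
ES_D = max(EF_A=13, EF_B=10) = 13; EF_D = 13+7 = 20
ES_E = max(EF_A=13, EF_B=10) = 13; EF_E = 13+10 = 23
ES_F = 23; EF_F = 23+11 = 34
ES_G = 23; EF_G = 23+6 = 29
ES_H = max(EF_C=23, EF_D=20, EF_F=34, EF_G=29) = 34; EF_H = 34+16 = 50
Expected project duration μ = 50 days. Critical path: A → E → F → H.

Variance along critical path = 4.000 + 7.111 + 5.444 + 7.111 = 23.667
σ = √23.667 = 4.865 days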